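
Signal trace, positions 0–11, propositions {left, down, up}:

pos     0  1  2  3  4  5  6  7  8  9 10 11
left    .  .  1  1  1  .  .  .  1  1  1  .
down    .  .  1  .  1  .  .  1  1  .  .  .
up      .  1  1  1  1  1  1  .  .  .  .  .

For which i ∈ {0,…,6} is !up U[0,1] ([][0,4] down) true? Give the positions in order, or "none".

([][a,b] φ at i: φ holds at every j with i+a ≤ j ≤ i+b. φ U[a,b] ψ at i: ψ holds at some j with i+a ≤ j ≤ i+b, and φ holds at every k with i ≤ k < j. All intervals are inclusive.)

Evaluate at each i in [0,6]:
  i=0: ✗ (no rhs in [0,1])
  i=1: ✗ (no rhs in [1,2])
  i=2: ✗ (no rhs in [2,3])
  i=3: ✗ (no rhs in [3,4])
  i=4: ✗ (no rhs in [4,5])
  i=5: ✗ (no rhs in [5,6])
  i=6: ✗ (no rhs in [6,7])

none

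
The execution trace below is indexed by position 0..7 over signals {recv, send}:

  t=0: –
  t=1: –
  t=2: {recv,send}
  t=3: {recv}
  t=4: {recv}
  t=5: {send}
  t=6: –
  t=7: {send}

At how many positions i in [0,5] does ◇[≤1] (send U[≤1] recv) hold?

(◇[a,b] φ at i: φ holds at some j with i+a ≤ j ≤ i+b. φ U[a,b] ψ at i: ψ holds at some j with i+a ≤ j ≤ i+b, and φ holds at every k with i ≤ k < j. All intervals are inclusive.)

4

Evaluate at each i in [0,5]:
  i=0: ✗ (none in [0,1])
  i=1: ✓ (witness j=2)
  i=2: ✓ (witness j=2)
  i=3: ✓ (witness j=3)
  i=4: ✓ (witness j=4)
  i=5: ✗ (none in [5,6])
Positions where it holds: {1, 2, 3, 4} → 4.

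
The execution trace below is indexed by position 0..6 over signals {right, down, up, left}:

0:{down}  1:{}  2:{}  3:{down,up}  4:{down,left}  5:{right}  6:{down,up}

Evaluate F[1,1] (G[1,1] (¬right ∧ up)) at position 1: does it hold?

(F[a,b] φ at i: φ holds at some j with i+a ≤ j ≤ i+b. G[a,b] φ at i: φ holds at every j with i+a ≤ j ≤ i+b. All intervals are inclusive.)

Holds

Check G[1,1] (¬right ∧ up) at each j in [2,2]:
  j=2: holds on [3,3]
Found at j=2 → formula holds.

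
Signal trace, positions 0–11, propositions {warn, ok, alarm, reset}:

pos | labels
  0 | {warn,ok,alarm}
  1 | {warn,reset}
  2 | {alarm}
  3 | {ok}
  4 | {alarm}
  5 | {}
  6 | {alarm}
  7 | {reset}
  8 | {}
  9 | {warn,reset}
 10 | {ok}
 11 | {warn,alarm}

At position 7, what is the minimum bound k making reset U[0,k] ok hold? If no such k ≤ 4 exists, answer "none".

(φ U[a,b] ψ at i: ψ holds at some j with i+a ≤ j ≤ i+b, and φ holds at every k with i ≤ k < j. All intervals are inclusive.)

none

Need earliest j ≥ 7 with ok, and reset at every k in [7,j-1].
  j=7: rhs fails.
  j=8: rhs fails.
  j=9: rhs fails.
  j=10: rhs holds but lhs fails at k=8.
  j=11: rhs fails.
No witness within the range → none.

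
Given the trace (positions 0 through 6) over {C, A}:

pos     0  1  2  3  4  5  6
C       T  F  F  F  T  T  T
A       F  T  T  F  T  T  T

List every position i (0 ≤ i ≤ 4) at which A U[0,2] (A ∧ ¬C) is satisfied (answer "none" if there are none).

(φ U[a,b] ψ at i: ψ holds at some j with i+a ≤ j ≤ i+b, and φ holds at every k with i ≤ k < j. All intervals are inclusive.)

Evaluate at each i in [0,4]:
  i=0: ✗ (lhs fails at k=0 before rhs at j=1)
  i=1: ✓ (rhs at j=1)
  i=2: ✓ (rhs at j=2)
  i=3: ✗ (no rhs in [3,5])
  i=4: ✗ (no rhs in [4,6])

1, 2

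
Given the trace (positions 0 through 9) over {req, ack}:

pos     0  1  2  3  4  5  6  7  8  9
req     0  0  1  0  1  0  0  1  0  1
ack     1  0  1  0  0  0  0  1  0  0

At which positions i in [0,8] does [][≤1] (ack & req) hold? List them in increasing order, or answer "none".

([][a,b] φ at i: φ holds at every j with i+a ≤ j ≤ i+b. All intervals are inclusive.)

Evaluate at each i in [0,8]:
  i=0: ✗ (fails at j=0)
  i=1: ✗ (fails at j=1)
  i=2: ✗ (fails at j=3)
  i=3: ✗ (fails at j=3)
  i=4: ✗ (fails at j=4)
  i=5: ✗ (fails at j=5)
  i=6: ✗ (fails at j=6)
  i=7: ✗ (fails at j=8)
  i=8: ✗ (fails at j=8)

none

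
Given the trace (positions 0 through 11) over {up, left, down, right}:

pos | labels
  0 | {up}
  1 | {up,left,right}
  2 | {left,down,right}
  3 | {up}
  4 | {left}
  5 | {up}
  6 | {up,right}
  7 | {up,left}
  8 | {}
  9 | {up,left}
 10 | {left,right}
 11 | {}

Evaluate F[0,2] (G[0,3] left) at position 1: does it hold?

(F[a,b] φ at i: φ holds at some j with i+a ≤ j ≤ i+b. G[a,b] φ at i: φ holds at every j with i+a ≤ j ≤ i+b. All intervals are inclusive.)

Check G[0,3] left at each j in [1,3]:
  j=1: fails at 3
  j=2: fails at 3
  j=3: fails at 3
No position in the window satisfies it → formula fails.

False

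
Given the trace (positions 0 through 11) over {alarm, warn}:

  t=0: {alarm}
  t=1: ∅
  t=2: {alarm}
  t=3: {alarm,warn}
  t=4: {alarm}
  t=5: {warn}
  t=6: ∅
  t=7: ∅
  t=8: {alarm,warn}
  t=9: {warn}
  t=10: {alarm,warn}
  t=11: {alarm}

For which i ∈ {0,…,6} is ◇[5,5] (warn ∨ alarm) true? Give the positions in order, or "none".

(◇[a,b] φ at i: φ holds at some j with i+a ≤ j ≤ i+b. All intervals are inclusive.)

0, 3, 4, 5, 6

Evaluate at each i in [0,6]:
  i=0: ✓ (witness j=5)
  i=1: ✗ (none in [6,6])
  i=2: ✗ (none in [7,7])
  i=3: ✓ (witness j=8)
  i=4: ✓ (witness j=9)
  i=5: ✓ (witness j=10)
  i=6: ✓ (witness j=11)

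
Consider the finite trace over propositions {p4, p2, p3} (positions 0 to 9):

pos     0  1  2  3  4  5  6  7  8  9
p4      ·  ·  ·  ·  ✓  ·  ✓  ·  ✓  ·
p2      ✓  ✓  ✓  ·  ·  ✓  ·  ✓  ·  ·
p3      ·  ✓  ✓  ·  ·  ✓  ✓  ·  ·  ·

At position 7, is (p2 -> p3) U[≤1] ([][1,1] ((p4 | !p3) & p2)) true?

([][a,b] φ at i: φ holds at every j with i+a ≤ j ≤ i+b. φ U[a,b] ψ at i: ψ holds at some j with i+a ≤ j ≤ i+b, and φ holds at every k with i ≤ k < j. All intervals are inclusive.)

Need some j in [7,8] with [][1,1] ((p4 | !p3) & p2), and (p2 -> p3) at every k in [7,j-1].
  j=7: [][1,1] ((p4 | !p3) & p2) — fails at 8.
  j=8: [][1,1] ((p4 | !p3) & p2) — fails at 9.
No j in the window works → until fails.

No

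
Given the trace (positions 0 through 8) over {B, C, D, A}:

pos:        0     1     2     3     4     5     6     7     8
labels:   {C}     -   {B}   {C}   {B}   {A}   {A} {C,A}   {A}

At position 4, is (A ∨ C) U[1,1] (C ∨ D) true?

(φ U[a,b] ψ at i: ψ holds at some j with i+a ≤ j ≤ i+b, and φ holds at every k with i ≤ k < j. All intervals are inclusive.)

Need some j in [5,5] with (C ∨ D), and (A ∨ C) at every k in [4,j-1].
  j=5: (C ∨ D) false.
No j in the window works → until fails.

Does not hold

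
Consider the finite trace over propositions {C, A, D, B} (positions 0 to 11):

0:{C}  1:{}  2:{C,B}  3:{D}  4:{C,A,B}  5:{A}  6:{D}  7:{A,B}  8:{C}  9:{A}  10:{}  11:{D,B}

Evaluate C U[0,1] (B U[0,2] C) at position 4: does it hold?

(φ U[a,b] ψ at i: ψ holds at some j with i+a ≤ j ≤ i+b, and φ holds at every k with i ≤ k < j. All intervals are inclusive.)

Holds

Need some j in [4,5] with (B U[0,2] C), and C at every k in [4,j-1].
  j=4: (B U[0,2] C) holds; no prefix to check → satisfied.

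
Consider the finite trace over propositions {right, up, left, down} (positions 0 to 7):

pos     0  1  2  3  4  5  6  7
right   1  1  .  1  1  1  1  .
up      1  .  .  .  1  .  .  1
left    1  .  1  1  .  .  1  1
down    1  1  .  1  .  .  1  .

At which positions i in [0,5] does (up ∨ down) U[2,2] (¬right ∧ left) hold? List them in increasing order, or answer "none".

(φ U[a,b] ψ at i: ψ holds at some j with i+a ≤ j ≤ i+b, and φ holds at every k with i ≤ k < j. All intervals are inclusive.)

Evaluate at each i in [0,5]:
  i=0: ✓ (rhs at j=2; lhs holds on [0,1])
  i=1: ✗ (no rhs in [3,3])
  i=2: ✗ (no rhs in [4,4])
  i=3: ✗ (no rhs in [5,5])
  i=4: ✗ (no rhs in [6,6])
  i=5: ✗ (lhs fails at k=5 before rhs at j=7)

0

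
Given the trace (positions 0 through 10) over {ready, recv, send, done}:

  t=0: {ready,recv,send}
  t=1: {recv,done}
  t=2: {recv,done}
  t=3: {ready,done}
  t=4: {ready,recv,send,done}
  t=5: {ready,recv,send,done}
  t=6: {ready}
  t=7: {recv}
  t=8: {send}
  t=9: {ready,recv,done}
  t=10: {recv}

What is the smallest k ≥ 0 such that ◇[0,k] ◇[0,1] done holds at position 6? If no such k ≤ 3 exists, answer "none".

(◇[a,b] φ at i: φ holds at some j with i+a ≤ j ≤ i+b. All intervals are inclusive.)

Scan j = 6,7,… for ◇[0,1] done:
  j=6: fails
  j=7: fails
  j=8: holds
First hit at j=8, so smallest k = 8-6 = 2.

2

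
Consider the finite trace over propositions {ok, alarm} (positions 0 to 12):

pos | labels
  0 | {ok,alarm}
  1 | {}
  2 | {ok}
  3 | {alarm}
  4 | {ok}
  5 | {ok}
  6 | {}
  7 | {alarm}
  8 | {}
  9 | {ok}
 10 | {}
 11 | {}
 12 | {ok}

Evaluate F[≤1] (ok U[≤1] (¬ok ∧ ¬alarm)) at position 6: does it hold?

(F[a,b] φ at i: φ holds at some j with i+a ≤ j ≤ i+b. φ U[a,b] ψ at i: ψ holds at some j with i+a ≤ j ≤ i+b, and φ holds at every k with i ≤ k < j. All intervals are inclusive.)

True

Check (ok U[≤1] (¬ok ∧ ¬alarm)) at each j in [6,7]:
  j=6: holds
  j=7: fails
Found at j=6 → formula holds.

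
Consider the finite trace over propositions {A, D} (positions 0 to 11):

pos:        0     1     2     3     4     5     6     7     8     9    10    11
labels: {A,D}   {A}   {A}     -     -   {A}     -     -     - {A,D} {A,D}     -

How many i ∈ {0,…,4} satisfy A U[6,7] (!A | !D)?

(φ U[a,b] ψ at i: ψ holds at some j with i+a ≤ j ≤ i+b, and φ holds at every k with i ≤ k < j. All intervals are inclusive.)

Evaluate at each i in [0,4]:
  i=0: ✗ (lhs fails at k=3 before rhs at j=6)
  i=1: ✗ (lhs fails at k=3 before rhs at j=7)
  i=2: ✗ (lhs fails at k=3 before rhs at j=8)
  i=3: ✗ (no rhs in [9,10])
  i=4: ✗ (lhs fails at k=4 before rhs at j=11)
Positions where it holds: {} → 0.

0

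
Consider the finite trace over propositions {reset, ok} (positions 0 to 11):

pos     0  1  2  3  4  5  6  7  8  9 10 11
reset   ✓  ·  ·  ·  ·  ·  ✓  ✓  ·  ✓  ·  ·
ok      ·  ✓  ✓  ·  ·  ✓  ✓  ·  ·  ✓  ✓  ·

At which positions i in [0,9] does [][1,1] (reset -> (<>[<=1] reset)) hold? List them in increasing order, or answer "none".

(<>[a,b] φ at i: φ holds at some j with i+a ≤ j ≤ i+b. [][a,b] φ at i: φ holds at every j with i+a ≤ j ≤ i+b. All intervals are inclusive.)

0, 1, 2, 3, 4, 5, 6, 7, 8, 9

Evaluate at each i in [0,9]:
  i=0: ✓ (all of [1,1])
  i=1: ✓ (all of [2,2])
  i=2: ✓ (all of [3,3])
  i=3: ✓ (all of [4,4])
  i=4: ✓ (all of [5,5])
  i=5: ✓ (all of [6,6])
  i=6: ✓ (all of [7,7])
  i=7: ✓ (all of [8,8])
  i=8: ✓ (all of [9,9])
  i=9: ✓ (all of [10,10])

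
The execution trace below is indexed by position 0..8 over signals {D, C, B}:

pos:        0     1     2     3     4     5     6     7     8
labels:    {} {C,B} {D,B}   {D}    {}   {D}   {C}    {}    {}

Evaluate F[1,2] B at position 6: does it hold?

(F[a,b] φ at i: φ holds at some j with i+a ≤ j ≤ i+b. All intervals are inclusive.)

Check B at each j in [7,8]:
  j=7: false
  j=8: false
No position in the window satisfies it → formula fails.

No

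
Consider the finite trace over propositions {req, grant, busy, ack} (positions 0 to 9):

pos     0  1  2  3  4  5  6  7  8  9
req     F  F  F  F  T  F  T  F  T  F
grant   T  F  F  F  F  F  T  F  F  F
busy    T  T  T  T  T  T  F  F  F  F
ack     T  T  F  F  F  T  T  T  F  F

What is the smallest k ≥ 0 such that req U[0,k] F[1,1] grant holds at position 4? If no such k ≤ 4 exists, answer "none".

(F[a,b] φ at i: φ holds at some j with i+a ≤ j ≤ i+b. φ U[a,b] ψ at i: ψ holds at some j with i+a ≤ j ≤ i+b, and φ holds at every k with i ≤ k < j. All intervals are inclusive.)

Need earliest j ≥ 4 with F[1,1] grant, and req at every k in [4,j-1].
  j=4: rhs fails.
  j=5: rhs holds; lhs holds on [4,4]. k = 1.

1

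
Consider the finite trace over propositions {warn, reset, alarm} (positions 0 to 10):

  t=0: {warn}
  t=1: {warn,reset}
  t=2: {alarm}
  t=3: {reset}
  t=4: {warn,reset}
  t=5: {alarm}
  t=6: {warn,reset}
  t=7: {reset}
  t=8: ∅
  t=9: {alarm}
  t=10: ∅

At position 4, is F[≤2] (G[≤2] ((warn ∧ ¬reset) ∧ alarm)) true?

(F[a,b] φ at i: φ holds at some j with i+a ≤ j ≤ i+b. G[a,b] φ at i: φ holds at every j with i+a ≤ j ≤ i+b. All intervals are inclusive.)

Check G[≤2] ((warn ∧ ¬reset) ∧ alarm) at each j in [4,6]:
  j=4: fails at 4
  j=5: fails at 5
  j=6: fails at 6
No position in the window satisfies it → formula fails.

False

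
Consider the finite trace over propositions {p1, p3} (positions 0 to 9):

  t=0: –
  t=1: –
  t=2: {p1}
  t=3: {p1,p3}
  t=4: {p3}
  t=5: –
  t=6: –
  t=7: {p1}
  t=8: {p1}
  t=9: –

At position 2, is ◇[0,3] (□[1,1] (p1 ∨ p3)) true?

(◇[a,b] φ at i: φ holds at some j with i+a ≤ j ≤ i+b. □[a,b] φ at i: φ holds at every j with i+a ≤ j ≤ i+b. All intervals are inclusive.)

Check □[1,1] (p1 ∨ p3) at each j in [2,5]:
  j=2: holds on [3,3]
  j=3: holds on [4,4]
  j=4: fails at 5
  j=5: fails at 6
Found at j=2 → formula holds.

Yes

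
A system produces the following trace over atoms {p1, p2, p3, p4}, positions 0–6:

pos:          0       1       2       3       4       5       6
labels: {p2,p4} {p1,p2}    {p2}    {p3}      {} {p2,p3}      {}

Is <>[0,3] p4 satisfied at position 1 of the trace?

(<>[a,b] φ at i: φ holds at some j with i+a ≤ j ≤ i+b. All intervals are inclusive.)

Check p4 at each j in [1,4]:
  j=1: false
  j=2: false
  j=3: false
  j=4: false
No position in the window satisfies it → formula fails.

Does not hold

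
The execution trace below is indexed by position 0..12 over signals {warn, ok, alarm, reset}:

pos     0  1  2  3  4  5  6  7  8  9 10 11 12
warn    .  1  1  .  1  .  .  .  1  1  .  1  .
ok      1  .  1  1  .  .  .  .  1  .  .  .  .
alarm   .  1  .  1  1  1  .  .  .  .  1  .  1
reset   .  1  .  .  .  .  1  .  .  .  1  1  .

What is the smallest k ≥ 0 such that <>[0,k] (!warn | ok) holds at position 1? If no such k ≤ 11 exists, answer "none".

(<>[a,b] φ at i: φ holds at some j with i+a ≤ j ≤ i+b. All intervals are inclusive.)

1

Scan j = 1,2,… for (!warn | ok):
  j=1: fails
  j=2: holds
First hit at j=2, so smallest k = 2-1 = 1.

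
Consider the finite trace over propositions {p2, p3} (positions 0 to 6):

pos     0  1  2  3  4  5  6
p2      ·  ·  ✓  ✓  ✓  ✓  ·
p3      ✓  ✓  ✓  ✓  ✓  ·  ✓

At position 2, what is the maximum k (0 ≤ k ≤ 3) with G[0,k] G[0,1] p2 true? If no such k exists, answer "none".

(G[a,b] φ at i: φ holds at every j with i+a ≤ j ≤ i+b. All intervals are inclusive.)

2

G[0,1] p2 must hold from j=2 onward; find where it first fails.
  j=2: holds
  j=3: holds
  j=4: holds
  j=5: fails
Holds on [2,4], so largest k = 2.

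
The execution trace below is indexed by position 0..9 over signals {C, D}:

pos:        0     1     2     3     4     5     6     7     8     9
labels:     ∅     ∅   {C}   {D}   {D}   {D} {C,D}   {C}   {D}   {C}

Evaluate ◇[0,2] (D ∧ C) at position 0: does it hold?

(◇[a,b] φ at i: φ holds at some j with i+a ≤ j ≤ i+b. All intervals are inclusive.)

Does not hold

Check (D ∧ C) at each j in [0,2]:
  j=0: false
  j=1: false
  j=2: false
No position in the window satisfies it → formula fails.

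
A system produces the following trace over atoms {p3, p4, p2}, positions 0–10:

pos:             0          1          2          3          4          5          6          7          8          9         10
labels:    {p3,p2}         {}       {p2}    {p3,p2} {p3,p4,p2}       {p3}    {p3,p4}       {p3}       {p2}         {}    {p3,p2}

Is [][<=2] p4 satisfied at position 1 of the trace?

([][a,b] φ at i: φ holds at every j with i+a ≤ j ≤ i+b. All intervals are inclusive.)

Check p4 at every j in [1,3]:
  j=1: false
  j=2: false
  j=3: false
Fails at j=1 → formula fails.

No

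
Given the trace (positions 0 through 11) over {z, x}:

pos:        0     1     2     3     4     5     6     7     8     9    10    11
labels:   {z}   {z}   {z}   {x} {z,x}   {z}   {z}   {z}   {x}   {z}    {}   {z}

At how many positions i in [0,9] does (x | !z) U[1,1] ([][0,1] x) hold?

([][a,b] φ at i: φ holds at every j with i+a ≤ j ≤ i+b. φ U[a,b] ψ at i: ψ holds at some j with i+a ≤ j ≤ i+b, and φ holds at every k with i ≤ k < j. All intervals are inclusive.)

Evaluate at each i in [0,9]:
  i=0: ✗ (no rhs in [1,1])
  i=1: ✗ (no rhs in [2,2])
  i=2: ✗ (lhs fails at k=2 before rhs at j=3)
  i=3: ✗ (no rhs in [4,4])
  i=4: ✗ (no rhs in [5,5])
  i=5: ✗ (no rhs in [6,6])
  i=6: ✗ (no rhs in [7,7])
  i=7: ✗ (no rhs in [8,8])
  i=8: ✗ (no rhs in [9,9])
  i=9: ✗ (no rhs in [10,10])
Positions where it holds: {} → 0.

0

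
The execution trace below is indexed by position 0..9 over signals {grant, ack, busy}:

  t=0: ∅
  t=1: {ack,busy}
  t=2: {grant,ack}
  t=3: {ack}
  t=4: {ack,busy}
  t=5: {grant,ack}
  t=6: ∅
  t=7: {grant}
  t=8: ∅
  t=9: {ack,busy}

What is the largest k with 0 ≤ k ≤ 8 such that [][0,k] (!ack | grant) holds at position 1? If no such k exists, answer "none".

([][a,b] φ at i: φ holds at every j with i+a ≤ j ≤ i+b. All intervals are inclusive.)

none

(!ack | grant) must hold from j=1 onward; find where it first fails.
  j=1: fails → no k works.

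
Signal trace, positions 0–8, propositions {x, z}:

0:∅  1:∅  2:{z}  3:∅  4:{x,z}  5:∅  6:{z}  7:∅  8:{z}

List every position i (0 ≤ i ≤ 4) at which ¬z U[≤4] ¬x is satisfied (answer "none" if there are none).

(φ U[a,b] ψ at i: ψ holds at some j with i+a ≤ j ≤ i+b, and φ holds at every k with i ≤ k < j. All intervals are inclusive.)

Evaluate at each i in [0,4]:
  i=0: ✓ (rhs at j=0)
  i=1: ✓ (rhs at j=1)
  i=2: ✓ (rhs at j=2)
  i=3: ✓ (rhs at j=3)
  i=4: ✗ (lhs fails at k=4 before rhs at j=5)

0, 1, 2, 3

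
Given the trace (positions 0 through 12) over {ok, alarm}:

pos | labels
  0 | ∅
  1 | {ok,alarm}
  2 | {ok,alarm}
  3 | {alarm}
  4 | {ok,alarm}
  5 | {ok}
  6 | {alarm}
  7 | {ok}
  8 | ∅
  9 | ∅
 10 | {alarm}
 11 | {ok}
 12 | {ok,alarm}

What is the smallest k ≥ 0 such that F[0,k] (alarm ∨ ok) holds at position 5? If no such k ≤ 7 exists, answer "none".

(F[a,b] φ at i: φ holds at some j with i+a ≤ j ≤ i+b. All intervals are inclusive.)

Scan j = 5,6,… for (alarm ∨ ok):
  j=5: holds
First hit at j=5, so smallest k = 5-5 = 0.

0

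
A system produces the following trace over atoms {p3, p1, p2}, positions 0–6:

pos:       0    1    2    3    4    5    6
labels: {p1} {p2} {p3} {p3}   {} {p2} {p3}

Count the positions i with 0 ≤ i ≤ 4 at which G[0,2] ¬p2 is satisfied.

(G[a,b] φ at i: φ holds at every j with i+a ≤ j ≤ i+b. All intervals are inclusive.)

1

Evaluate at each i in [0,4]:
  i=0: ✗ (fails at j=1)
  i=1: ✗ (fails at j=1)
  i=2: ✓ (all of [2,4])
  i=3: ✗ (fails at j=5)
  i=4: ✗ (fails at j=5)
Positions where it holds: {2} → 1.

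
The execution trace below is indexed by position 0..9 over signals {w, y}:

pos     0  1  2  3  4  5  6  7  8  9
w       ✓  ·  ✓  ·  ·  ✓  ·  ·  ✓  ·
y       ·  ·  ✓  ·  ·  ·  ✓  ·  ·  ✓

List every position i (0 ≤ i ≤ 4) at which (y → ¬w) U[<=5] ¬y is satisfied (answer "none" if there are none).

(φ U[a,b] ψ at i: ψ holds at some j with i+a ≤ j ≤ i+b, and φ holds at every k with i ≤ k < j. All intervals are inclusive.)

Evaluate at each i in [0,4]:
  i=0: ✓ (rhs at j=0)
  i=1: ✓ (rhs at j=1)
  i=2: ✗ (lhs fails at k=2 before rhs at j=3)
  i=3: ✓ (rhs at j=3)
  i=4: ✓ (rhs at j=4)

0, 1, 3, 4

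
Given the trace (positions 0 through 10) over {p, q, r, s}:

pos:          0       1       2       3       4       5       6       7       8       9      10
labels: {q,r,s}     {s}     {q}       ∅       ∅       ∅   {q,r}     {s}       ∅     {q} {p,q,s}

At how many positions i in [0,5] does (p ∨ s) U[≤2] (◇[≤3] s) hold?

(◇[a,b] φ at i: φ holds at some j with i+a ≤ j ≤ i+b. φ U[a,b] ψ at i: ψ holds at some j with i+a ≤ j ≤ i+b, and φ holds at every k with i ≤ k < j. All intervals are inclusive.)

Evaluate at each i in [0,5]:
  i=0: ✓ (rhs at j=0)
  i=1: ✓ (rhs at j=1)
  i=2: ✗ (lhs fails at k=2 before rhs at j=4)
  i=3: ✗ (lhs fails at k=3 before rhs at j=4)
  i=4: ✓ (rhs at j=4)
  i=5: ✓ (rhs at j=5)
Positions where it holds: {0, 1, 4, 5} → 4.

4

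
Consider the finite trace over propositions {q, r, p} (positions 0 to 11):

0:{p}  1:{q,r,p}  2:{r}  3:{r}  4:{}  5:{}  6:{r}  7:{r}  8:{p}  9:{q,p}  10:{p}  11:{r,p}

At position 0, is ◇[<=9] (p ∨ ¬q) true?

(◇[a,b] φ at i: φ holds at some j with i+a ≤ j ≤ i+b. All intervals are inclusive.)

Yes

Check (p ∨ ¬q) at each j in [0,9]:
  j=0: true
  j=1: true
  j=2: true
  j=3: true
  j=4: true
  j=5: true
  j=6: true
  j=7: true
  j=8: true
  j=9: true
Found at j=0 → formula holds.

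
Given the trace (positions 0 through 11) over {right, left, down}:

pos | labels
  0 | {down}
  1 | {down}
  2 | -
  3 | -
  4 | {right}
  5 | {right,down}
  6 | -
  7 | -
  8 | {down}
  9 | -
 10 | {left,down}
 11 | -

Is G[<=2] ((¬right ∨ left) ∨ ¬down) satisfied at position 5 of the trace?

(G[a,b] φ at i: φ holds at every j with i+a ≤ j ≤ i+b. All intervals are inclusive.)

Check ((¬right ∨ left) ∨ ¬down) at every j in [5,7]:
  j=5: false
  j=6: true
  j=7: true
Fails at j=5 → formula fails.

Does not hold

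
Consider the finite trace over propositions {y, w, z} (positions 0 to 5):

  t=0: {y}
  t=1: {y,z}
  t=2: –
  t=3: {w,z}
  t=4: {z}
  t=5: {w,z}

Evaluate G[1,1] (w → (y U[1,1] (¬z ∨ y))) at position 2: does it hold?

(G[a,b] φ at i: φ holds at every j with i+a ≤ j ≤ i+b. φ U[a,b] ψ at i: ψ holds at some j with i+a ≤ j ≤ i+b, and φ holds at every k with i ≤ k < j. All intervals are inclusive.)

False

Check (w → (y U[1,1] (¬z ∨ y))) at every j in [3,3]:
  j=3: antecedent true; consequent fails → ✗
Fails at j=3 → formula fails.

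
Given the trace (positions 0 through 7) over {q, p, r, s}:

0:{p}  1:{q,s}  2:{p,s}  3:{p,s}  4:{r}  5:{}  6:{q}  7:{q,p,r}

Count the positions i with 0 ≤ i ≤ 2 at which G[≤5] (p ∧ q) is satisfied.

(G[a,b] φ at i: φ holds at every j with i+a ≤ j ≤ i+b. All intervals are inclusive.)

0

Evaluate at each i in [0,2]:
  i=0: ✗ (fails at j=0)
  i=1: ✗ (fails at j=1)
  i=2: ✗ (fails at j=2)
Positions where it holds: {} → 0.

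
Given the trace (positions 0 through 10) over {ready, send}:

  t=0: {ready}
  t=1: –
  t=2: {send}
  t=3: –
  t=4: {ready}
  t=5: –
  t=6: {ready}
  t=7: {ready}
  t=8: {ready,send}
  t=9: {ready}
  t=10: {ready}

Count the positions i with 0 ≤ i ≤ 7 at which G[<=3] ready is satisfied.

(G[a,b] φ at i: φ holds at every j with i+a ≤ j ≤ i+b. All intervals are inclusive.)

2

Evaluate at each i in [0,7]:
  i=0: ✗ (fails at j=1)
  i=1: ✗ (fails at j=1)
  i=2: ✗ (fails at j=2)
  i=3: ✗ (fails at j=3)
  i=4: ✗ (fails at j=5)
  i=5: ✗ (fails at j=5)
  i=6: ✓ (all of [6,9])
  i=7: ✓ (all of [7,10])
Positions where it holds: {6, 7} → 2.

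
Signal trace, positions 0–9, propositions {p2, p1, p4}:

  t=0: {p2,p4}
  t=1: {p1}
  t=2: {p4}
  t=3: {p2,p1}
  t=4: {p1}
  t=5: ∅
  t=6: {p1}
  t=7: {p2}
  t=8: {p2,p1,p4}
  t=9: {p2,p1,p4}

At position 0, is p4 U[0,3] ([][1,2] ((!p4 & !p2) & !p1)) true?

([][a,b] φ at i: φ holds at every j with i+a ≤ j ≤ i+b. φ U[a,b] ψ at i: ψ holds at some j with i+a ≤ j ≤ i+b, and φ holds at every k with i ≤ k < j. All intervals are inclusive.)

Need some j in [0,3] with [][1,2] ((!p4 & !p2) & !p1), and p4 at every k in [0,j-1].
  j=0: [][1,2] ((!p4 & !p2) & !p1) — fails at 1.
  j=1: [][1,2] ((!p4 & !p2) & !p1) — fails at 2.
  j=2: [][1,2] ((!p4 & !p2) & !p1) — fails at 3.
  j=3: [][1,2] ((!p4 & !p2) & !p1) — fails at 4.
No j in the window works → until fails.

Does not hold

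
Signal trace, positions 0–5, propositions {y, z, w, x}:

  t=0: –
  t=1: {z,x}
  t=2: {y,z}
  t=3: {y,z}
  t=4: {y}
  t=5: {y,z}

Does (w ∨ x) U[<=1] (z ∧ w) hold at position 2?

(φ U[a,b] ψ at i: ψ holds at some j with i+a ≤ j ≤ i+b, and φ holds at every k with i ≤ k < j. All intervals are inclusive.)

No

Need some j in [2,3] with (z ∧ w), and (w ∨ x) at every k in [2,j-1].
  j=2: (z ∧ w) false.
  j=3: (z ∧ w) false.
No j in the window works → until fails.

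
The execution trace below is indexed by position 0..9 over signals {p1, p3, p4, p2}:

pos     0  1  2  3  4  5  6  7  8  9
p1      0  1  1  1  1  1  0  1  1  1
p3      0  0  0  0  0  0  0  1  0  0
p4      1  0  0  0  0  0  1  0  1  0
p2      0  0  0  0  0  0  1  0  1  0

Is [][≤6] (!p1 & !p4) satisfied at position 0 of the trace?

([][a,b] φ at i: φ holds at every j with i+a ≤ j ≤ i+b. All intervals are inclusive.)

Check (!p1 & !p4) at every j in [0,6]:
  j=0: false
  j=1: false
  j=2: false
  j=3: false
  j=4: false
  j=5: false
  j=6: false
Fails at j=0 → formula fails.

Does not hold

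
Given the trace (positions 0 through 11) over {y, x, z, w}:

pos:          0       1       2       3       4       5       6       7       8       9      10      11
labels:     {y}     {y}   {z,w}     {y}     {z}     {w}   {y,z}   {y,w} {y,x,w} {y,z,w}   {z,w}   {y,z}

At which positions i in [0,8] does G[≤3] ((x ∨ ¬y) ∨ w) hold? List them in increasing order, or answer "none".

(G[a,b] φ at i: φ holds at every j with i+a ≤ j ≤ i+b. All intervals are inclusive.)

Evaluate at each i in [0,8]:
  i=0: ✗ (fails at j=0)
  i=1: ✗ (fails at j=1)
  i=2: ✗ (fails at j=3)
  i=3: ✗ (fails at j=3)
  i=4: ✗ (fails at j=6)
  i=5: ✗ (fails at j=6)
  i=6: ✗ (fails at j=6)
  i=7: ✓ (all of [7,10])
  i=8: ✗ (fails at j=11)

7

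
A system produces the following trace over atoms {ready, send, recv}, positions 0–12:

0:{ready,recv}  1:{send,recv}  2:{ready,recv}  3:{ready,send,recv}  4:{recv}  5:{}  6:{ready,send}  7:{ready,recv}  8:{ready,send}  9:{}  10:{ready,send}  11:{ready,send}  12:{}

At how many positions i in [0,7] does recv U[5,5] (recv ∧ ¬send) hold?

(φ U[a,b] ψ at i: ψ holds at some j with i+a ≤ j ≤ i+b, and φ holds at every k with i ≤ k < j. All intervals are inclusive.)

Evaluate at each i in [0,7]:
  i=0: ✗ (no rhs in [5,5])
  i=1: ✗ (no rhs in [6,6])
  i=2: ✗ (lhs fails at k=5 before rhs at j=7)
  i=3: ✗ (no rhs in [8,8])
  i=4: ✗ (no rhs in [9,9])
  i=5: ✗ (no rhs in [10,10])
  i=6: ✗ (no rhs in [11,11])
  i=7: ✗ (no rhs in [12,12])
Positions where it holds: {} → 0.

0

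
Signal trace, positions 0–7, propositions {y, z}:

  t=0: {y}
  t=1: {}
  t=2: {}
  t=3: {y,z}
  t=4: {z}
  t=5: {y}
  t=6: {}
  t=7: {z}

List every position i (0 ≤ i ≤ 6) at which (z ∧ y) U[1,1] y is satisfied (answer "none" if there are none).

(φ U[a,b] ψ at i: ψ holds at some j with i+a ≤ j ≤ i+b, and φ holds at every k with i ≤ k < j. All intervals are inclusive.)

Evaluate at each i in [0,6]:
  i=0: ✗ (no rhs in [1,1])
  i=1: ✗ (no rhs in [2,2])
  i=2: ✗ (lhs fails at k=2 before rhs at j=3)
  i=3: ✗ (no rhs in [4,4])
  i=4: ✗ (lhs fails at k=4 before rhs at j=5)
  i=5: ✗ (no rhs in [6,6])
  i=6: ✗ (no rhs in [7,7])

none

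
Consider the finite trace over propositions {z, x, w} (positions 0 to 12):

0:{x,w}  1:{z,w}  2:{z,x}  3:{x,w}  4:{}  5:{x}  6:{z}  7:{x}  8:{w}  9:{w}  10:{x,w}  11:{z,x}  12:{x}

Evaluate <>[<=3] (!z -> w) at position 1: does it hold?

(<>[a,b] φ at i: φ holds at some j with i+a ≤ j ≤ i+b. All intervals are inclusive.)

Check (!z -> w) at each j in [1,4]:
  j=1: true
  j=2: true
  j=3: true
  j=4: false
Found at j=1 → formula holds.

Yes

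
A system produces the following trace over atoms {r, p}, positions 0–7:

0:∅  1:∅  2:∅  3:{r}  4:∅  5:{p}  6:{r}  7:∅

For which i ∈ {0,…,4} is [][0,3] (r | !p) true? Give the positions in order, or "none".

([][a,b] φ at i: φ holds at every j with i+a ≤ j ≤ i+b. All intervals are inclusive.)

0, 1

Evaluate at each i in [0,4]:
  i=0: ✓ (all of [0,3])
  i=1: ✓ (all of [1,4])
  i=2: ✗ (fails at j=5)
  i=3: ✗ (fails at j=5)
  i=4: ✗ (fails at j=5)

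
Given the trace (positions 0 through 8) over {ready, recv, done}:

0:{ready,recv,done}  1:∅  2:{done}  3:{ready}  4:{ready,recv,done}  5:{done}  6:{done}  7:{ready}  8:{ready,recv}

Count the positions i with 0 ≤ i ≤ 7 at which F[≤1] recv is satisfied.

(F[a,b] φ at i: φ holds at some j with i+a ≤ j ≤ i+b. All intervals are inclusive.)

Evaluate at each i in [0,7]:
  i=0: ✓ (witness j=0)
  i=1: ✗ (none in [1,2])
  i=2: ✗ (none in [2,3])
  i=3: ✓ (witness j=4)
  i=4: ✓ (witness j=4)
  i=5: ✗ (none in [5,6])
  i=6: ✗ (none in [6,7])
  i=7: ✓ (witness j=8)
Positions where it holds: {0, 3, 4, 7} → 4.

4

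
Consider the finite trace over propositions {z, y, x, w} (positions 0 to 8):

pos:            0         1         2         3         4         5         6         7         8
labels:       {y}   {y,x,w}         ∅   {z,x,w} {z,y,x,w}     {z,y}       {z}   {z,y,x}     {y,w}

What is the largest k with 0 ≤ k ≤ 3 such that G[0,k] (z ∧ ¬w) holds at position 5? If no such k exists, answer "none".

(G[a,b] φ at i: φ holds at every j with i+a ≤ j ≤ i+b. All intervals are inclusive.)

2

(z ∧ ¬w) must hold from j=5 onward; find where it first fails.
  j=5: holds
  j=6: holds
  j=7: holds
  j=8: fails
Holds on [5,7], so largest k = 2.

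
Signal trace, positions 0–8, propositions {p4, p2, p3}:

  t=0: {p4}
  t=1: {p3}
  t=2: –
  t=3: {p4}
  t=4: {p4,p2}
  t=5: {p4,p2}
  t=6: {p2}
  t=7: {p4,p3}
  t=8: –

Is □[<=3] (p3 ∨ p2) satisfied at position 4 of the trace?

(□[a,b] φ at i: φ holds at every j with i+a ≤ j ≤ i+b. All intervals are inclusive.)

Holds

Check (p3 ∨ p2) at every j in [4,7]:
  j=4: true
  j=5: true
  j=6: true
  j=7: true
All positions satisfy it → formula holds.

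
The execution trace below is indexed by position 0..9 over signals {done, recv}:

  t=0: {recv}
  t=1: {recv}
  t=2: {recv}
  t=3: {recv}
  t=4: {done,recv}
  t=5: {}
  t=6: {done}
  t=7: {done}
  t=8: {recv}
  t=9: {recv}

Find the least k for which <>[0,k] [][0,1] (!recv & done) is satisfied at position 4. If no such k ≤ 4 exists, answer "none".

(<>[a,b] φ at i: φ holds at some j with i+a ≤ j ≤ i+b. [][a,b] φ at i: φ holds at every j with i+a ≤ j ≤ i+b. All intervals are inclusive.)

Scan j = 4,5,… for [][0,1] (!recv & done):
  j=4: fails
  j=5: fails
  j=6: holds
First hit at j=6, so smallest k = 6-4 = 2.

2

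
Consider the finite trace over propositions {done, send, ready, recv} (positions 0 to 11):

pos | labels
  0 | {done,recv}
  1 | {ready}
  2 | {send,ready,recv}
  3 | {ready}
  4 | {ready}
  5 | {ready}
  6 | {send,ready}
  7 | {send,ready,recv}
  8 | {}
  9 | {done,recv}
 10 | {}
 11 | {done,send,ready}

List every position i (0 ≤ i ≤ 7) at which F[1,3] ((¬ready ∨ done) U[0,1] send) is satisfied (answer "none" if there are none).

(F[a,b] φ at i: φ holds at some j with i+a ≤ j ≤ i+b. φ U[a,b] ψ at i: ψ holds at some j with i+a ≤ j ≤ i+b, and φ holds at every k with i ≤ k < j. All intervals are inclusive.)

0, 1, 3, 4, 5, 6, 7

Evaluate at each i in [0,7]:
  i=0: ✓ (witness j=2)
  i=1: ✓ (witness j=2)
  i=2: ✗ (none in [3,5])
  i=3: ✓ (witness j=6)
  i=4: ✓ (witness j=6)
  i=5: ✓ (witness j=6)
  i=6: ✓ (witness j=7)
  i=7: ✓ (witness j=10)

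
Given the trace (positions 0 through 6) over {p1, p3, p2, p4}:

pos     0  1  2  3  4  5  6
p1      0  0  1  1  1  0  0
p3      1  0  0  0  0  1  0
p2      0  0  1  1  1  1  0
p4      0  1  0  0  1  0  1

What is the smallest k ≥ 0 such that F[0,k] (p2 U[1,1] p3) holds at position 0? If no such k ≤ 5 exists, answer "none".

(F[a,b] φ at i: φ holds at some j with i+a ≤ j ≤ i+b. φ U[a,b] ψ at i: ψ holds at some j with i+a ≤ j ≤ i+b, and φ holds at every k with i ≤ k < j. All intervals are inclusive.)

4

Scan j = 0,1,… for (p2 U[1,1] p3):
  j=0: fails
  j=1: fails
  j=2: fails
  j=3: fails
  j=4: holds
First hit at j=4, so smallest k = 4-0 = 4.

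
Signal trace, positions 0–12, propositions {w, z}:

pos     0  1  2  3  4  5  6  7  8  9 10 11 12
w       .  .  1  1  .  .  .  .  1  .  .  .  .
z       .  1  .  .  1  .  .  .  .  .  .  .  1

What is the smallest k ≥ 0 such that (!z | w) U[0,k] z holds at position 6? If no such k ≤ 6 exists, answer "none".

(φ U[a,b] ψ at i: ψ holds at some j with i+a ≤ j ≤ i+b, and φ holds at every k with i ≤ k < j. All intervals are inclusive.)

6

Need earliest j ≥ 6 with z, and (!z | w) at every k in [6,j-1].
  j=6: rhs fails.
  j=7: rhs fails.
  j=8: rhs fails.
  j=9: rhs fails.
  j=10: rhs fails.
  j=11: rhs fails.
  j=12: rhs holds; lhs holds on [6,11]. k = 6.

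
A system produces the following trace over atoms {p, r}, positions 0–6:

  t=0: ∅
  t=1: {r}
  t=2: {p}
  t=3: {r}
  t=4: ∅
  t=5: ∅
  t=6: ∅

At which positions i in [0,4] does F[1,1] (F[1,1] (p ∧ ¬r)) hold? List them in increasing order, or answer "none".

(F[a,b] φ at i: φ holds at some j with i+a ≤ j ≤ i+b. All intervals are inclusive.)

0

Evaluate at each i in [0,4]:
  i=0: ✓ (witness j=1)
  i=1: ✗ (none in [2,2])
  i=2: ✗ (none in [3,3])
  i=3: ✗ (none in [4,4])
  i=4: ✗ (none in [5,5])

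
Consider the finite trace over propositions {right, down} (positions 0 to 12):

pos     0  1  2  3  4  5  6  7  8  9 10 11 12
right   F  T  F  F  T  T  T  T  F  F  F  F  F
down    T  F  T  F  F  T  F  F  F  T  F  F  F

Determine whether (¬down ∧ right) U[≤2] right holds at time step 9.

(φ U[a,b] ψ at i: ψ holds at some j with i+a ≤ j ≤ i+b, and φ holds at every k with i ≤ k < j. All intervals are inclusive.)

Need some j in [9,11] with right, and (¬down ∧ right) at every k in [9,j-1].
  j=9: right false.
  j=10: right false.
  j=11: right false.
No j in the window works → until fails.

No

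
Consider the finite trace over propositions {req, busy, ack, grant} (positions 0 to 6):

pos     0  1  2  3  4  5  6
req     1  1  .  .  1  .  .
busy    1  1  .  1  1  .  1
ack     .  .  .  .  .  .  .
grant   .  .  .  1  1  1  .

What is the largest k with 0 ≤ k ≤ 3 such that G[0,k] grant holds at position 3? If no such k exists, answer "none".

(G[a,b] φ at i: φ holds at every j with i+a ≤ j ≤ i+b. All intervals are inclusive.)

2

grant must hold from j=3 onward; find where it first fails.
  j=3: holds
  j=4: holds
  j=5: holds
  j=6: fails
Holds on [3,5], so largest k = 2.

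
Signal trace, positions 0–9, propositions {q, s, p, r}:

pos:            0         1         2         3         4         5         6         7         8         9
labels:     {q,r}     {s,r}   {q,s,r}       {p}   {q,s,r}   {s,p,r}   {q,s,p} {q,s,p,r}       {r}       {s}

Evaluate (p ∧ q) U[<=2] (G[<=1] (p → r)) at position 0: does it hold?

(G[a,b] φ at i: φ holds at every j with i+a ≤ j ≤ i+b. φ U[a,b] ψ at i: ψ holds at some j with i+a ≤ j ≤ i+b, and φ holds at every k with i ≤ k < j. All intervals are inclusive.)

Yes

Need some j in [0,2] with G[<=1] (p → r), and (p ∧ q) at every k in [0,j-1].
  j=0: G[<=1] (p → r) holds; no prefix to check → satisfied.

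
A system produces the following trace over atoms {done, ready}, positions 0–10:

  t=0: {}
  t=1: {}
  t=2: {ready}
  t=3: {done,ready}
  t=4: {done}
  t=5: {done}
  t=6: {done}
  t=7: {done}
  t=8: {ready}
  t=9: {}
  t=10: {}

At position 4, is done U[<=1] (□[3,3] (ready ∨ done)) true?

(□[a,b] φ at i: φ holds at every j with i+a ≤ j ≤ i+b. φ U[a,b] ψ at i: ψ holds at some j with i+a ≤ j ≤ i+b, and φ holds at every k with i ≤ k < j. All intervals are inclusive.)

Need some j in [4,5] with □[3,3] (ready ∨ done), and done at every k in [4,j-1].
  j=4: □[3,3] (ready ∨ done) holds; no prefix to check → satisfied.

True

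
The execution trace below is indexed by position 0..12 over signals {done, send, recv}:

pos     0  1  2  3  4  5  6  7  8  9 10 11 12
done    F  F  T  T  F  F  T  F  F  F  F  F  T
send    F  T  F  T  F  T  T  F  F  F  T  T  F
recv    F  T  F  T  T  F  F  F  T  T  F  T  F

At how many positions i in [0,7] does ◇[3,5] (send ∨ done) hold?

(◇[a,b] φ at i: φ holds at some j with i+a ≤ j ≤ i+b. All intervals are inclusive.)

Evaluate at each i in [0,7]:
  i=0: ✓ (witness j=3)
  i=1: ✓ (witness j=5)
  i=2: ✓ (witness j=5)
  i=3: ✓ (witness j=6)
  i=4: ✗ (none in [7,9])
  i=5: ✓ (witness j=10)
  i=6: ✓ (witness j=10)
  i=7: ✓ (witness j=10)
Positions where it holds: {0, 1, 2, 3, 5, 6, 7} → 7.

7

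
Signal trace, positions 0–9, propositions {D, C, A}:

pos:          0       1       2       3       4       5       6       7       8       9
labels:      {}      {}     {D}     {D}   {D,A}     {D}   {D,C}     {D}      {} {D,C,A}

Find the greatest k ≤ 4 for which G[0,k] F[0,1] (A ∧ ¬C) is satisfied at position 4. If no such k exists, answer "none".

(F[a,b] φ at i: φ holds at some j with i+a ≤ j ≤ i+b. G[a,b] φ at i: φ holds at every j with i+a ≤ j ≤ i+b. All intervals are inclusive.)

F[0,1] (A ∧ ¬C) must hold from j=4 onward; find where it first fails.
  j=4: holds
  j=5: fails
Holds on [4,4], so largest k = 0.

0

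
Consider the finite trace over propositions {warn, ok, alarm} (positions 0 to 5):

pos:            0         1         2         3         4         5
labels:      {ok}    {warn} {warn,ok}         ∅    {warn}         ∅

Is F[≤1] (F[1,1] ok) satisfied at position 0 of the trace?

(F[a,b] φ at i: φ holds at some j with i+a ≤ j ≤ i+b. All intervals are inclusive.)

Check F[1,1] ok at each j in [0,1]:
  j=0: fails (none in [1,1])
  j=1: holds (witness at 2)
Found at j=1 → formula holds.

True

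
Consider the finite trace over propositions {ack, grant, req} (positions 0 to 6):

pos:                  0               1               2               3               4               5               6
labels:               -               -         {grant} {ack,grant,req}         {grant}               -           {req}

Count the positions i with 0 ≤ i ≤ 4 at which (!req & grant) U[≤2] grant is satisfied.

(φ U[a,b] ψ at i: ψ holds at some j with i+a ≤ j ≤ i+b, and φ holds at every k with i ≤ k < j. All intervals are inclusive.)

Evaluate at each i in [0,4]:
  i=0: ✗ (lhs fails at k=0 before rhs at j=2)
  i=1: ✗ (lhs fails at k=1 before rhs at j=2)
  i=2: ✓ (rhs at j=2)
  i=3: ✓ (rhs at j=3)
  i=4: ✓ (rhs at j=4)
Positions where it holds: {2, 3, 4} → 3.

3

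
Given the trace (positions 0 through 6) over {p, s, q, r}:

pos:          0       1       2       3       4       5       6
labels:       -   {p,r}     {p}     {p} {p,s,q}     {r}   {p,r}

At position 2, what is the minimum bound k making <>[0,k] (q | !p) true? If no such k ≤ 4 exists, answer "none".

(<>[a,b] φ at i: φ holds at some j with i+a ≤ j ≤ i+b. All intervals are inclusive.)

2

Scan j = 2,3,… for (q | !p):
  j=2: fails
  j=3: fails
  j=4: holds
First hit at j=4, so smallest k = 4-2 = 2.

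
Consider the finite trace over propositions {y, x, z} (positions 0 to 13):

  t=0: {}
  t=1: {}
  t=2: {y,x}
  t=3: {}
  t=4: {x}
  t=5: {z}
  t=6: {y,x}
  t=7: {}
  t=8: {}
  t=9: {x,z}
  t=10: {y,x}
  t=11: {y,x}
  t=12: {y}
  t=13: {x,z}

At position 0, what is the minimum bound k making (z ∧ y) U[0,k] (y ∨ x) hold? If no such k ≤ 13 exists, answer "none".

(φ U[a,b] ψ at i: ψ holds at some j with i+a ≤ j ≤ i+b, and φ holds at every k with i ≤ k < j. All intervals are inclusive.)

Need earliest j ≥ 0 with (y ∨ x), and (z ∧ y) at every k in [0,j-1].
  j=0: rhs fails.
  j=1: rhs fails.
  j=2: rhs holds but lhs fails at k=0.
  j=3: rhs fails.
  j=4: rhs holds but lhs fails at k=0.
  j=5: rhs fails.
  j=6: rhs holds but lhs fails at k=0.
  j=7: rhs fails.
  j=8: rhs fails.
  j=9: rhs holds but lhs fails at k=0.
  j=10: rhs holds but lhs fails at k=0.
  j=11: rhs holds but lhs fails at k=0.
  j=12: rhs holds but lhs fails at k=0.
  j=13: rhs holds but lhs fails at k=0.
No witness within the range → none.

none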